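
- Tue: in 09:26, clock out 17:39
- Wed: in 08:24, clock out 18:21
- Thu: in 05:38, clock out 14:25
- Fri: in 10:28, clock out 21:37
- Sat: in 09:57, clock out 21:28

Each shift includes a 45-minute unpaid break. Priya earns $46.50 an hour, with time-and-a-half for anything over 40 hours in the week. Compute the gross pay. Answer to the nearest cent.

$2269.20

Tue: 09:26–17:39 = 8 h 13 min; less 45 min break → 7 h 28 min
Wed: 08:24–18:21 = 9 h 57 min; less 45 min break → 9 h 12 min
Thu: 05:38–14:25 = 8 h 47 min; less 45 min break → 8 h 2 min
Fri: 10:28–21:37 = 11 h 9 min; less 45 min break → 10 h 24 min
Sat: 09:57–21:28 = 11 h 31 min; less 45 min break → 10 h 46 min
Total worked: 45 h 52 min = 2752 min.
Regular 40 h 0 min = 2400 min at $46.50/h; overtime 5 h 52 min = 352 min at $69.75/h.
Pay = (2400 × $46.50 + 352 × $69.75) ÷ 60 = $2269.20.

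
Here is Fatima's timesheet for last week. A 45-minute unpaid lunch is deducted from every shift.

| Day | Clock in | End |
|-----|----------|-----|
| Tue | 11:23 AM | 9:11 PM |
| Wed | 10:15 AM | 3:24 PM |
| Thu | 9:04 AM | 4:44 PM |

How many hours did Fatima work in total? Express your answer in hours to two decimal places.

Tue: 11:23 AM–9:11 PM = 9 h 48 min; less 45 min break → 9 h 3 min
Wed: 10:15 AM–3:24 PM = 5 h 9 min; less 45 min break → 4 h 24 min
Thu: 9:04 AM–4:44 PM = 7 h 40 min; less 45 min break → 6 h 55 min
Total: 9 h 3 min + 4 h 24 min + 6 h 55 min = 20 h 22 min.

20.37 hours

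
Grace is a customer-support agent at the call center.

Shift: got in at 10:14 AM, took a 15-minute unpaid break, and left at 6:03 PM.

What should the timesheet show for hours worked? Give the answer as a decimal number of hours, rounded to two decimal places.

Shift: 10:14 AM–6:03 PM = 7 h 49 min; less 15 min break → 7 h 34 min

7.57 hours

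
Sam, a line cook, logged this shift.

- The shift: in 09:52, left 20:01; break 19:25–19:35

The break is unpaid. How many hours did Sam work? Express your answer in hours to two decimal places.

9.98 hours

The shift: 09:52–20:01 = 10 h 9 min; less 10 min break → 9 h 59 min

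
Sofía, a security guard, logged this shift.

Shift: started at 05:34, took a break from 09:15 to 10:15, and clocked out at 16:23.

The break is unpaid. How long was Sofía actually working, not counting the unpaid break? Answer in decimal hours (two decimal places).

Shift: 05:34–16:23 = 10 h 49 min; less 60 min break → 9 h 49 min

9.82 hours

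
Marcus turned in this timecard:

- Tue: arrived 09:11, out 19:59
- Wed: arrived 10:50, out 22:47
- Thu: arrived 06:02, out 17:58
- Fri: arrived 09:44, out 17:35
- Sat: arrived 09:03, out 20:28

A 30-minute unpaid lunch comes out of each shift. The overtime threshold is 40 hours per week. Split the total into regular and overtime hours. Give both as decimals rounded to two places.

Tue: 09:11–19:59 = 10 h 48 min; less 30 min break → 10 h 18 min
Wed: 10:50–22:47 = 11 h 57 min; less 30 min break → 11 h 27 min
Thu: 06:02–17:58 = 11 h 56 min; less 30 min break → 11 h 26 min
Fri: 09:44–17:35 = 7 h 51 min; less 30 min break → 7 h 21 min
Sat: 09:03–20:28 = 11 h 25 min; less 30 min break → 10 h 55 min
Total worked: 51 h 27 min = 51.45 h.
Threshold 40 h → overtime 11 h 27 min, regular 40 h 0 min.

Regular 40.00 hours, overtime 11.45 hours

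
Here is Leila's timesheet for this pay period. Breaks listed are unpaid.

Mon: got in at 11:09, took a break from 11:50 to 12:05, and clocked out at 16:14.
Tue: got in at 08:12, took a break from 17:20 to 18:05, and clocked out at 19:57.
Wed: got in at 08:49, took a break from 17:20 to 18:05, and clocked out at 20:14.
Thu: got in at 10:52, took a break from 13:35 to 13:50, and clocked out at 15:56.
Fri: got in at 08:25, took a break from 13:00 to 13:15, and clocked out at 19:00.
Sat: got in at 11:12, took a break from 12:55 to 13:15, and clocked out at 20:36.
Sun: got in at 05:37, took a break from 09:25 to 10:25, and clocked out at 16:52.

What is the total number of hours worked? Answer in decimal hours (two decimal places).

Mon: 11:09–16:14 = 5 h 5 min; less 15 min break → 4 h 50 min
Tue: 08:12–19:57 = 11 h 45 min; less 45 min break → 11 h 0 min
Wed: 08:49–20:14 = 11 h 25 min; less 45 min break → 10 h 40 min
Thu: 10:52–15:56 = 5 h 4 min; less 15 min break → 4 h 49 min
Fri: 08:25–19:00 = 10 h 35 min; less 15 min break → 10 h 20 min
Sat: 11:12–20:36 = 9 h 24 min; less 20 min break → 9 h 4 min
Sun: 05:37–16:52 = 11 h 15 min; less 60 min break → 10 h 15 min
Total: 4 h 50 min + 11 h 0 min + 10 h 40 min + 4 h 49 min + 10 h 20 min + 9 h 4 min + 10 h 15 min = 60 h 58 min.

60.97 hours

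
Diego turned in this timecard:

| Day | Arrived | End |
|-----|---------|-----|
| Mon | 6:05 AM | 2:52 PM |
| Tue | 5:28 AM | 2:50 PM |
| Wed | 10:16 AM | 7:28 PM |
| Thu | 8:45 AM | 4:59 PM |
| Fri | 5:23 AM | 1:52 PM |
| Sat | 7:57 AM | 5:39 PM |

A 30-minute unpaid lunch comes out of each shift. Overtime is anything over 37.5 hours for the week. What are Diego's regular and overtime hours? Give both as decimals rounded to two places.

Mon: 6:05 AM–2:52 PM = 8 h 47 min; less 30 min break → 8 h 17 min
Tue: 5:28 AM–2:50 PM = 9 h 22 min; less 30 min break → 8 h 52 min
Wed: 10:16 AM–7:28 PM = 9 h 12 min; less 30 min break → 8 h 42 min
Thu: 8:45 AM–4:59 PM = 8 h 14 min; less 30 min break → 7 h 44 min
Fri: 5:23 AM–1:52 PM = 8 h 29 min; less 30 min break → 7 h 59 min
Sat: 7:57 AM–5:39 PM = 9 h 42 min; less 30 min break → 9 h 12 min
Total worked: 50 h 46 min = 50.77 h.
Threshold 37.5 h → overtime 13 h 16 min, regular 37 h 30 min.

Regular 37.50 hours, overtime 13.27 hours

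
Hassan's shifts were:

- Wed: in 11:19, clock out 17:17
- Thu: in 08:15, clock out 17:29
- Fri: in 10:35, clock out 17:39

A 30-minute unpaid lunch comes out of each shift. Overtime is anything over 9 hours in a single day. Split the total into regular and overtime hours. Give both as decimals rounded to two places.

Wed: 11:19–17:17 = 5 h 58 min; less 30 min break → 5 h 28 min
Thu: 08:15–17:29 = 9 h 14 min; less 30 min break → 8 h 44 min
Fri: 10:35–17:39 = 7 h 4 min; less 30 min break → 6 h 34 min
Wed reg 5 h 28 min / OT 0 h 0 min; Thu reg 8 h 44 min / OT 0 h 0 min; Fri reg 6 h 34 min / OT 0 h 0 min.
Totals: regular 20 h 46 min, overtime 0 h 0 min.

Regular 20.77 hours, overtime 0.00 hours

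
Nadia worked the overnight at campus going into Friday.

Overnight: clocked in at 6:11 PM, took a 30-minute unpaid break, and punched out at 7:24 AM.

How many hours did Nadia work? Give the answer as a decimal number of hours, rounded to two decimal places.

Overnight: 6:11 PM → midnight = 5 h 49 min; midnight → 7:24 AM = 7 h 24 min; span 13 h 13 min; less 30 min break → 12 h 43 min

12.72 hours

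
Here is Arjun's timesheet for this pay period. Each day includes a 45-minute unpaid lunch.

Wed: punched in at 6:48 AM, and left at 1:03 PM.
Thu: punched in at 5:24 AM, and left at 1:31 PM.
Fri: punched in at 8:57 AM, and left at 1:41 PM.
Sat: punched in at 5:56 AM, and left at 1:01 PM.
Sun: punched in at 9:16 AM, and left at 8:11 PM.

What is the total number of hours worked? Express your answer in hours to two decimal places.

Wed: 6:48 AM–1:03 PM = 6 h 15 min; less 45 min break → 5 h 30 min
Thu: 5:24 AM–1:31 PM = 8 h 7 min; less 45 min break → 7 h 22 min
Fri: 8:57 AM–1:41 PM = 4 h 44 min; less 45 min break → 3 h 59 min
Sat: 5:56 AM–1:01 PM = 7 h 5 min; less 45 min break → 6 h 20 min
Sun: 9:16 AM–8:11 PM = 10 h 55 min; less 45 min break → 10 h 10 min
Total: 5 h 30 min + 7 h 22 min + 3 h 59 min + 6 h 20 min + 10 h 10 min = 33 h 21 min.

33.35 hours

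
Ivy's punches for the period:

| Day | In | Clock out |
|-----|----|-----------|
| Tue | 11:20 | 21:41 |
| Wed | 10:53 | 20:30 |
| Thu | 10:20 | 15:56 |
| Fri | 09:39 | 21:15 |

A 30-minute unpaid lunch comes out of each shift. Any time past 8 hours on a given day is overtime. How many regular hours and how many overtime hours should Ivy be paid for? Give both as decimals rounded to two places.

Tue: 11:20–21:41 = 10 h 21 min; less 30 min break → 9 h 51 min
Wed: 10:53–20:30 = 9 h 37 min; less 30 min break → 9 h 7 min
Thu: 10:20–15:56 = 5 h 36 min; less 30 min break → 5 h 6 min
Fri: 09:39–21:15 = 11 h 36 min; less 30 min break → 11 h 6 min
Tue reg 8 h 0 min / OT 1 h 51 min; Wed reg 8 h 0 min / OT 1 h 7 min; Thu reg 5 h 6 min / OT 0 h 0 min; Fri reg 8 h 0 min / OT 3 h 6 min.
Totals: regular 29 h 6 min, overtime 6 h 4 min.

Regular 29.10 hours, overtime 6.07 hours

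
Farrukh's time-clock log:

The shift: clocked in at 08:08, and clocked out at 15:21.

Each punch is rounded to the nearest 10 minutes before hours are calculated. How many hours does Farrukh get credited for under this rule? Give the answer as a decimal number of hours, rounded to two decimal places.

The shift: in 08:08→08:10, out 15:21→15:20; 7 h 10 min

7.17 hours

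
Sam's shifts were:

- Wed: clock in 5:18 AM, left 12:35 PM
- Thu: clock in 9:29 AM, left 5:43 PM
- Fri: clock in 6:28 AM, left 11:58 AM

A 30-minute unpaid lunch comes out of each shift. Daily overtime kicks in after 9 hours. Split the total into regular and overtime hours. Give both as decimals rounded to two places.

Wed: 5:18 AM–12:35 PM = 7 h 17 min; less 30 min break → 6 h 47 min
Thu: 9:29 AM–5:43 PM = 8 h 14 min; less 30 min break → 7 h 44 min
Fri: 6:28 AM–11:58 AM = 5 h 30 min; less 30 min break → 5 h 0 min
Wed reg 6 h 47 min / OT 0 h 0 min; Thu reg 7 h 44 min / OT 0 h 0 min; Fri reg 5 h 0 min / OT 0 h 0 min.
Totals: regular 19 h 31 min, overtime 0 h 0 min.

Regular 19.52 hours, overtime 0.00 hours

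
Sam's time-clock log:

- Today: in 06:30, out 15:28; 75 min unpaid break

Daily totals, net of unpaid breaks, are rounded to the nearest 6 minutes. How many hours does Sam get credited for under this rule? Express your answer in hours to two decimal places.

Today: 06:30–15:28 = 8 h 58 min − 75 min = 7 h 43 min → rounds to 7 h 42 min

7.70 hours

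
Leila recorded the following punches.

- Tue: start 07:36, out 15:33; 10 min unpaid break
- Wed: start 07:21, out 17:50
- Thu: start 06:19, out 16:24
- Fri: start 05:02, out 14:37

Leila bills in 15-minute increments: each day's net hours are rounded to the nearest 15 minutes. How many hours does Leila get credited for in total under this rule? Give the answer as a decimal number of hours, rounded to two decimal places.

Tue: 07:36–15:33 = 7 h 57 min − 10 min = 7 h 47 min → rounds to 7 h 45 min
Wed: 07:21–17:50 = 10 h 29 min → rounds to 10 h 30 min
Thu: 06:19–16:24 = 10 h 5 min → rounds to 10 h 0 min
Fri: 05:02–14:37 = 9 h 35 min → rounds to 9 h 30 min
Total credited: 37 h 45 min.

37.75 hours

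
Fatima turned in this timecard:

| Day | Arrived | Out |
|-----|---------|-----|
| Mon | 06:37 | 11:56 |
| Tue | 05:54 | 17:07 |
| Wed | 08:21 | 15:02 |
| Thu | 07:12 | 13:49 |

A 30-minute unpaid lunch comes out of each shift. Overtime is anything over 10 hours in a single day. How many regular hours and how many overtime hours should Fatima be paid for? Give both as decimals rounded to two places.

Regular 27.12 hours, overtime 0.72 hours

Mon: 06:37–11:56 = 5 h 19 min; less 30 min break → 4 h 49 min
Tue: 05:54–17:07 = 11 h 13 min; less 30 min break → 10 h 43 min
Wed: 08:21–15:02 = 6 h 41 min; less 30 min break → 6 h 11 min
Thu: 07:12–13:49 = 6 h 37 min; less 30 min break → 6 h 7 min
Mon reg 4 h 49 min / OT 0 h 0 min; Tue reg 10 h 0 min / OT 0 h 43 min; Wed reg 6 h 11 min / OT 0 h 0 min; Thu reg 6 h 7 min / OT 0 h 0 min.
Totals: regular 27 h 7 min, overtime 0 h 43 min.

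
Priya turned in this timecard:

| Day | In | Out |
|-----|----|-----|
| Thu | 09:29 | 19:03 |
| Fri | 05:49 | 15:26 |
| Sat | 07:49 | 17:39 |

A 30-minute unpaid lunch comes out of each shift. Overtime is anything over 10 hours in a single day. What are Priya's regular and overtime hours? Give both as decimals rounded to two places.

Regular 27.52 hours, overtime 0.00 hours

Thu: 09:29–19:03 = 9 h 34 min; less 30 min break → 9 h 4 min
Fri: 05:49–15:26 = 9 h 37 min; less 30 min break → 9 h 7 min
Sat: 07:49–17:39 = 9 h 50 min; less 30 min break → 9 h 20 min
Thu reg 9 h 4 min / OT 0 h 0 min; Fri reg 9 h 7 min / OT 0 h 0 min; Sat reg 9 h 20 min / OT 0 h 0 min.
Totals: regular 27 h 31 min, overtime 0 h 0 min.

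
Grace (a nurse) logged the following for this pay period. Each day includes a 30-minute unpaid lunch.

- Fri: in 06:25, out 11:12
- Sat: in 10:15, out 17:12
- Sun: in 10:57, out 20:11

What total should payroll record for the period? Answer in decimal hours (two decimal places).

Fri: 06:25–11:12 = 4 h 47 min; less 30 min break → 4 h 17 min
Sat: 10:15–17:12 = 6 h 57 min; less 30 min break → 6 h 27 min
Sun: 10:57–20:11 = 9 h 14 min; less 30 min break → 8 h 44 min
Total: 4 h 17 min + 6 h 27 min + 8 h 44 min = 19 h 28 min.

19.47 hours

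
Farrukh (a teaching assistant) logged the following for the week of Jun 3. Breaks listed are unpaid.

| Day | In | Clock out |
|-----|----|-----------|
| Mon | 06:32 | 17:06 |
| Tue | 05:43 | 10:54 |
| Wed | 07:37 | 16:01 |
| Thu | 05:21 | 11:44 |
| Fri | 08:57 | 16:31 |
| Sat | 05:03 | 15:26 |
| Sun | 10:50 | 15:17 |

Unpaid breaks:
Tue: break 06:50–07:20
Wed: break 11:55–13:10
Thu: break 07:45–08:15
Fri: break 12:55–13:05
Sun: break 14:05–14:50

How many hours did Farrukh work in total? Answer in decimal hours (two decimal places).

Mon: 06:32–17:06 = 10 h 34 min
Tue: 05:43–10:54 = 5 h 11 min; less 30 min break → 4 h 41 min
Wed: 07:37–16:01 = 8 h 24 min; less 75 min break → 7 h 9 min
Thu: 05:21–11:44 = 6 h 23 min; less 30 min break → 5 h 53 min
Fri: 08:57–16:31 = 7 h 34 min; less 10 min break → 7 h 24 min
Sat: 05:03–15:26 = 10 h 23 min
Sun: 10:50–15:17 = 4 h 27 min; less 45 min break → 3 h 42 min
Total: 10 h 34 min + 4 h 41 min + 7 h 9 min + 5 h 53 min + 7 h 24 min + 10 h 23 min + 3 h 42 min = 49 h 46 min.

49.77 hours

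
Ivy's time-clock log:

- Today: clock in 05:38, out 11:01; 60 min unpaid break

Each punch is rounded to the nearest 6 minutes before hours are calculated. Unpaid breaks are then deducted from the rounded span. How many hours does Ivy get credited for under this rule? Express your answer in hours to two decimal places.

Today: in 05:38→05:36, out 11:01→11:00; 5 h 24 min − 60 min = 4 h 24 min

4.40 hours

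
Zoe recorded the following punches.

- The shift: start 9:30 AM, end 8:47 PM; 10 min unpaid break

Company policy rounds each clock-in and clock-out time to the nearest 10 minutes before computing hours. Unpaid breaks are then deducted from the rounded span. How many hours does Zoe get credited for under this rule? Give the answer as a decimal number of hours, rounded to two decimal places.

11.17 hours

The shift: in 9:30 AM→9:30 AM, out 8:47 PM→8:50 PM; 11 h 20 min − 10 min = 11 h 10 min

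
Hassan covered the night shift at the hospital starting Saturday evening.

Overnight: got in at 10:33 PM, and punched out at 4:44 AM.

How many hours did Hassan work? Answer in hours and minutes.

6 h 11 min

Overnight: 10:33 PM → midnight = 1 h 27 min; midnight → 4:44 AM = 4 h 44 min; span 6 h 11 min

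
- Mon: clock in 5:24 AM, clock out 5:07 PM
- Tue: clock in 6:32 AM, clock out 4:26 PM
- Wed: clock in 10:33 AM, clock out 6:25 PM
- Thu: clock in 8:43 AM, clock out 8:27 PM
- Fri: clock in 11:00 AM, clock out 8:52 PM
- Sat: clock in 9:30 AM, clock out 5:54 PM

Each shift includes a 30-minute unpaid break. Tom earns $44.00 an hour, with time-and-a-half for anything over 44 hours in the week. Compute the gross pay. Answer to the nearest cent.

Mon: 5:24 AM–5:07 PM = 11 h 43 min; less 30 min break → 11 h 13 min
Tue: 6:32 AM–4:26 PM = 9 h 54 min; less 30 min break → 9 h 24 min
Wed: 10:33 AM–6:25 PM = 7 h 52 min; less 30 min break → 7 h 22 min
Thu: 8:43 AM–8:27 PM = 11 h 44 min; less 30 min break → 11 h 14 min
Fri: 11:00 AM–8:52 PM = 9 h 52 min; less 30 min break → 9 h 22 min
Sat: 9:30 AM–5:54 PM = 8 h 24 min; less 30 min break → 7 h 54 min
Total worked: 56 h 29 min = 3389 min.
Regular 44 h 0 min = 2640 min at $44.00/h; overtime 12 h 29 min = 749 min at $66.00/h.
Pay = (2640 × $44.00 + 749 × $66.00) ÷ 60 = $2759.90.

$2759.90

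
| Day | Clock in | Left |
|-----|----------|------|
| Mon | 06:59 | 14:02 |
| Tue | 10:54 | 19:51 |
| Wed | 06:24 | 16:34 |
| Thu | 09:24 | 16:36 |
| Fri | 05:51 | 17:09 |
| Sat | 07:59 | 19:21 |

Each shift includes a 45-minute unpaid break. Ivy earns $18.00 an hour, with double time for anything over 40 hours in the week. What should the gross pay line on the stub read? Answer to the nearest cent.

$1135.20

Mon: 06:59–14:02 = 7 h 3 min; less 45 min break → 6 h 18 min
Tue: 10:54–19:51 = 8 h 57 min; less 45 min break → 8 h 12 min
Wed: 06:24–16:34 = 10 h 10 min; less 45 min break → 9 h 25 min
Thu: 09:24–16:36 = 7 h 12 min; less 45 min break → 6 h 27 min
Fri: 05:51–17:09 = 11 h 18 min; less 45 min break → 10 h 33 min
Sat: 07:59–19:21 = 11 h 22 min; less 45 min break → 10 h 37 min
Total worked: 51 h 32 min = 3092 min.
Regular 40 h 0 min = 2400 min at $18.00/h; overtime 11 h 32 min = 692 min at $36.00/h.
Pay = (2400 × $18.00 + 692 × $36.00) ÷ 60 = $1135.20.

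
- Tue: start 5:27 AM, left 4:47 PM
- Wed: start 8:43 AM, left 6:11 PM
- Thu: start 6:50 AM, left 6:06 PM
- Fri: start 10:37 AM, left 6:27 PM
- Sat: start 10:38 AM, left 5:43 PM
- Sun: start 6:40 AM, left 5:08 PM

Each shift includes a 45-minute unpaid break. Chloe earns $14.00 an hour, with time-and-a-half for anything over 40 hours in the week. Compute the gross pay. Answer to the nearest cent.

$831.95

Tue: 5:27 AM–4:47 PM = 11 h 20 min; less 45 min break → 10 h 35 min
Wed: 8:43 AM–6:11 PM = 9 h 28 min; less 45 min break → 8 h 43 min
Thu: 6:50 AM–6:06 PM = 11 h 16 min; less 45 min break → 10 h 31 min
Fri: 10:37 AM–6:27 PM = 7 h 50 min; less 45 min break → 7 h 5 min
Sat: 10:38 AM–5:43 PM = 7 h 5 min; less 45 min break → 6 h 20 min
Sun: 6:40 AM–5:08 PM = 10 h 28 min; less 45 min break → 9 h 43 min
Total worked: 52 h 57 min = 3177 min.
Regular 40 h 0 min = 2400 min at $14.00/h; overtime 12 h 57 min = 777 min at $21.00/h.
Pay = (2400 × $14.00 + 777 × $21.00) ÷ 60 = $831.95.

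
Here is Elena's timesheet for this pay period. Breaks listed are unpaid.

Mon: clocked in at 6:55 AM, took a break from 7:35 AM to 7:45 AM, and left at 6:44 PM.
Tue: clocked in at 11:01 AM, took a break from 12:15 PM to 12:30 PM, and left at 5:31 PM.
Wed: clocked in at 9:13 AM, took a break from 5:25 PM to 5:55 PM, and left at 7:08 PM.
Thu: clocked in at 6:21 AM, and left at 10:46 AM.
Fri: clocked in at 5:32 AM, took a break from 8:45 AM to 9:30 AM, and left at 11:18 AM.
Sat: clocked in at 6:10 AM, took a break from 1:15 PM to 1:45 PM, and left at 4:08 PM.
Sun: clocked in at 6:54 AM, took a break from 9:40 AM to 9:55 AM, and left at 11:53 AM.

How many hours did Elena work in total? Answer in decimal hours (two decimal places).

50.95 hours

Mon: 6:55 AM–6:44 PM = 11 h 49 min; less 10 min break → 11 h 39 min
Tue: 11:01 AM–5:31 PM = 6 h 30 min; less 15 min break → 6 h 15 min
Wed: 9:13 AM–7:08 PM = 9 h 55 min; less 30 min break → 9 h 25 min
Thu: 6:21 AM–10:46 AM = 4 h 25 min
Fri: 5:32 AM–11:18 AM = 5 h 46 min; less 45 min break → 5 h 1 min
Sat: 6:10 AM–4:08 PM = 9 h 58 min; less 30 min break → 9 h 28 min
Sun: 6:54 AM–11:53 AM = 4 h 59 min; less 15 min break → 4 h 44 min
Total: 11 h 39 min + 6 h 15 min + 9 h 25 min + 4 h 25 min + 5 h 1 min + 9 h 28 min + 4 h 44 min = 50 h 57 min.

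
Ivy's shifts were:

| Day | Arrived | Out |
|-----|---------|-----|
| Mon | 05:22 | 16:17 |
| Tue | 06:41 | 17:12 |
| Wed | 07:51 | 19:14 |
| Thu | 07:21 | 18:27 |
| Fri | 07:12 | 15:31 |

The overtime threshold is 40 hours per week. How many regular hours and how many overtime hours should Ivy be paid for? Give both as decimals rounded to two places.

Mon: 05:22–16:17 = 10 h 55 min
Tue: 06:41–17:12 = 10 h 31 min
Wed: 07:51–19:14 = 11 h 23 min
Thu: 07:21–18:27 = 11 h 6 min
Fri: 07:12–15:31 = 8 h 19 min
Total worked: 52 h 14 min = 52.23 h.
Threshold 40 h → overtime 12 h 14 min, regular 40 h 0 min.

Regular 40.00 hours, overtime 12.23 hours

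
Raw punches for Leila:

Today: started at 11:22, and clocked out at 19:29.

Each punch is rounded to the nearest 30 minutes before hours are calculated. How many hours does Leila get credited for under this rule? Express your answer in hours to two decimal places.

Today: in 11:22→11:30, out 19:29→19:30; 8 h 0 min

8.00 hours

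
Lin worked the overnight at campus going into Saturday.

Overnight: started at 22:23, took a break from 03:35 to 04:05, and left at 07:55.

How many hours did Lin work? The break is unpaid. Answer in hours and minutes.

9 h 2 min

Overnight: 22:23 → midnight = 1 h 37 min; midnight → 07:55 = 7 h 55 min; span 9 h 32 min; less 30 min break → 9 h 2 min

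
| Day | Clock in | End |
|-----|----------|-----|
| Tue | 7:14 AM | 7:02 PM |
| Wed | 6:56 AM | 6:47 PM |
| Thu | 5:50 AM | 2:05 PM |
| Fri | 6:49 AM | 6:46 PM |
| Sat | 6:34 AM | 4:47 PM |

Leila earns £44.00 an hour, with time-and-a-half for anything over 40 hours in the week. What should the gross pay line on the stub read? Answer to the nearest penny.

Tue: 7:14 AM–7:02 PM = 11 h 48 min
Wed: 6:56 AM–6:47 PM = 11 h 51 min
Thu: 5:50 AM–2:05 PM = 8 h 15 min
Fri: 6:49 AM–6:46 PM = 11 h 57 min
Sat: 6:34 AM–4:47 PM = 10 h 13 min
Total worked: 54 h 4 min = 3244 min.
Regular 40 h 0 min = 2400 min at £44.00/h; overtime 14 h 4 min = 844 min at £66.00/h.
Pay = (2400 × £44.00 + 844 × £66.00) ÷ 60 = £2688.40.

£2688.40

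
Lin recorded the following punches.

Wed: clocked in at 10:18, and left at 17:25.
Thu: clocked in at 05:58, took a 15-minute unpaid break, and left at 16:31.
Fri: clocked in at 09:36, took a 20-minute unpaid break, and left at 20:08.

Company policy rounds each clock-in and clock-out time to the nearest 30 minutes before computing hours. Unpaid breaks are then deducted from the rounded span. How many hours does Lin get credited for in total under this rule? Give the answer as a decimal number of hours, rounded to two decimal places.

Wed: in 10:18→10:30, out 17:25→17:30; 7 h 0 min
Thu: in 05:58→06:00, out 16:31→16:30; 10 h 30 min − 15 min = 10 h 15 min
Fri: in 09:36→09:30, out 20:08→20:00; 10 h 30 min − 20 min = 10 h 10 min
Total credited: 27 h 25 min.

27.42 hours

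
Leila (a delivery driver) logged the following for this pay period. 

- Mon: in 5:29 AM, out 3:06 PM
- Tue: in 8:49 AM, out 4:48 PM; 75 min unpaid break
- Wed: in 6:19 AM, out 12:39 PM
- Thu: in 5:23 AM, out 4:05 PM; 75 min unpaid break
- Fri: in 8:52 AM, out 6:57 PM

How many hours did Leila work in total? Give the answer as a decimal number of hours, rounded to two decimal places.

Mon: 5:29 AM–3:06 PM = 9 h 37 min
Tue: 8:49 AM–4:48 PM = 7 h 59 min; less 75 min break → 6 h 44 min
Wed: 6:19 AM–12:39 PM = 6 h 20 min
Thu: 5:23 AM–4:05 PM = 10 h 42 min; less 75 min break → 9 h 27 min
Fri: 8:52 AM–6:57 PM = 10 h 5 min
Total: 9 h 37 min + 6 h 44 min + 6 h 20 min + 9 h 27 min + 10 h 5 min = 42 h 13 min.

42.22 hours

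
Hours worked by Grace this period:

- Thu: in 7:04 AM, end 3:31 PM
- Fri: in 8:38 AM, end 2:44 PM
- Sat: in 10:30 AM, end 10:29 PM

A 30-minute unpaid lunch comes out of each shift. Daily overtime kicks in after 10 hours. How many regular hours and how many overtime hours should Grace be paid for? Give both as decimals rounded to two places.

Regular 23.55 hours, overtime 1.48 hours

Thu: 7:04 AM–3:31 PM = 8 h 27 min; less 30 min break → 7 h 57 min
Fri: 8:38 AM–2:44 PM = 6 h 6 min; less 30 min break → 5 h 36 min
Sat: 10:30 AM–10:29 PM = 11 h 59 min; less 30 min break → 11 h 29 min
Thu reg 7 h 57 min / OT 0 h 0 min; Fri reg 5 h 36 min / OT 0 h 0 min; Sat reg 10 h 0 min / OT 1 h 29 min.
Totals: regular 23 h 33 min, overtime 1 h 29 min.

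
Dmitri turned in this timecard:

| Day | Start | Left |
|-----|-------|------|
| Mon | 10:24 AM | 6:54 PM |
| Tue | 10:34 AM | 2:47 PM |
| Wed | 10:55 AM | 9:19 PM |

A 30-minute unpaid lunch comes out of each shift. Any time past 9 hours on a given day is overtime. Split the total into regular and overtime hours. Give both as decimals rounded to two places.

Mon: 10:24 AM–6:54 PM = 8 h 30 min; less 30 min break → 8 h 0 min
Tue: 10:34 AM–2:47 PM = 4 h 13 min; less 30 min break → 3 h 43 min
Wed: 10:55 AM–9:19 PM = 10 h 24 min; less 30 min break → 9 h 54 min
Mon reg 8 h 0 min / OT 0 h 0 min; Tue reg 3 h 43 min / OT 0 h 0 min; Wed reg 9 h 0 min / OT 0 h 54 min.
Totals: regular 20 h 43 min, overtime 0 h 54 min.

Regular 20.72 hours, overtime 0.90 hours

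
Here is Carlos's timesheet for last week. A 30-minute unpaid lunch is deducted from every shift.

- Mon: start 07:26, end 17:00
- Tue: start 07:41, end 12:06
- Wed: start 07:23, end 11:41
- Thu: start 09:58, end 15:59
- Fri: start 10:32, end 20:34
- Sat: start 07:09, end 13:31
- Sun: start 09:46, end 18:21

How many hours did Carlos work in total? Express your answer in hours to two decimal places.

45.78 hours

Mon: 07:26–17:00 = 9 h 34 min; less 30 min break → 9 h 4 min
Tue: 07:41–12:06 = 4 h 25 min; less 30 min break → 3 h 55 min
Wed: 07:23–11:41 = 4 h 18 min; less 30 min break → 3 h 48 min
Thu: 09:58–15:59 = 6 h 1 min; less 30 min break → 5 h 31 min
Fri: 10:32–20:34 = 10 h 2 min; less 30 min break → 9 h 32 min
Sat: 07:09–13:31 = 6 h 22 min; less 30 min break → 5 h 52 min
Sun: 09:46–18:21 = 8 h 35 min; less 30 min break → 8 h 5 min
Total: 9 h 4 min + 3 h 55 min + 3 h 48 min + 5 h 31 min + 9 h 32 min + 5 h 52 min + 8 h 5 min = 45 h 47 min.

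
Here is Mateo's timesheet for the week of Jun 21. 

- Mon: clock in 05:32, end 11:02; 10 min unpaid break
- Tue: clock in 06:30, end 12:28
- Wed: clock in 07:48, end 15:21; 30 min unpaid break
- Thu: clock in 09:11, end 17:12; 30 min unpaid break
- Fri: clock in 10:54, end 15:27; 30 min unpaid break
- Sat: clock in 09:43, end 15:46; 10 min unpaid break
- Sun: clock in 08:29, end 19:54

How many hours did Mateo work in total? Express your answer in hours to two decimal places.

47.22 hours

Mon: 05:32–11:02 = 5 h 30 min; less 10 min break → 5 h 20 min
Tue: 06:30–12:28 = 5 h 58 min
Wed: 07:48–15:21 = 7 h 33 min; less 30 min break → 7 h 3 min
Thu: 09:11–17:12 = 8 h 1 min; less 30 min break → 7 h 31 min
Fri: 10:54–15:27 = 4 h 33 min; less 30 min break → 4 h 3 min
Sat: 09:43–15:46 = 6 h 3 min; less 10 min break → 5 h 53 min
Sun: 08:29–19:54 = 11 h 25 min
Total: 5 h 20 min + 5 h 58 min + 7 h 3 min + 7 h 31 min + 4 h 3 min + 5 h 53 min + 11 h 25 min = 47 h 13 min.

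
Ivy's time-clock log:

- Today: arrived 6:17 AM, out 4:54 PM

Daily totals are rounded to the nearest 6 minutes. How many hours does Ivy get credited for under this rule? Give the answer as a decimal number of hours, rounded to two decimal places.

Today: 6:17 AM–4:54 PM = 10 h 37 min → rounds to 10 h 36 min

10.60 hours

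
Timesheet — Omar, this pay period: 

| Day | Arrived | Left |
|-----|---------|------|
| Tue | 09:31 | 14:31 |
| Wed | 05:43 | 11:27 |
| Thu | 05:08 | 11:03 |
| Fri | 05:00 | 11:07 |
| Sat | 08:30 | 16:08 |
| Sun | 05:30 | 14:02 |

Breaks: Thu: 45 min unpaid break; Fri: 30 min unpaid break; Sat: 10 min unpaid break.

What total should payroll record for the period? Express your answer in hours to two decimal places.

37.52 hours

Tue: 09:31–14:31 = 5 h 0 min
Wed: 05:43–11:27 = 5 h 44 min
Thu: 05:08–11:03 = 5 h 55 min; less 45 min break → 5 h 10 min
Fri: 05:00–11:07 = 6 h 7 min; less 30 min break → 5 h 37 min
Sat: 08:30–16:08 = 7 h 38 min; less 10 min break → 7 h 28 min
Sun: 05:30–14:02 = 8 h 32 min
Total: 5 h 0 min + 5 h 44 min + 5 h 10 min + 5 h 37 min + 7 h 28 min + 8 h 32 min = 37 h 31 min.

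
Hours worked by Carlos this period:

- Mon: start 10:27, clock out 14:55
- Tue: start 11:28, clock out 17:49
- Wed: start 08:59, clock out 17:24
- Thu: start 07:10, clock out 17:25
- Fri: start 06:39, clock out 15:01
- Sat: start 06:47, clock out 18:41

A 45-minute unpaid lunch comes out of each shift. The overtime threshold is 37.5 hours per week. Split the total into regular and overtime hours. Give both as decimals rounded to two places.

Regular 37.50 hours, overtime 7.75 hours

Mon: 10:27–14:55 = 4 h 28 min; less 45 min break → 3 h 43 min
Tue: 11:28–17:49 = 6 h 21 min; less 45 min break → 5 h 36 min
Wed: 08:59–17:24 = 8 h 25 min; less 45 min break → 7 h 40 min
Thu: 07:10–17:25 = 10 h 15 min; less 45 min break → 9 h 30 min
Fri: 06:39–15:01 = 8 h 22 min; less 45 min break → 7 h 37 min
Sat: 06:47–18:41 = 11 h 54 min; less 45 min break → 11 h 9 min
Total worked: 45 h 15 min = 45.25 h.
Threshold 37.5 h → overtime 7 h 45 min, regular 37 h 30 min.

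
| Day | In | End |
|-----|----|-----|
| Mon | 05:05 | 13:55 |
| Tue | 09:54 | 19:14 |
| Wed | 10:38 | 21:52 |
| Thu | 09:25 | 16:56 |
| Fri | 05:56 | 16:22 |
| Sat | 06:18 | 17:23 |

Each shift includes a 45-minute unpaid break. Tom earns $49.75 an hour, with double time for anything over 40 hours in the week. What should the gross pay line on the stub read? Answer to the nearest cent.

$3376.37

Mon: 05:05–13:55 = 8 h 50 min; less 45 min break → 8 h 5 min
Tue: 09:54–19:14 = 9 h 20 min; less 45 min break → 8 h 35 min
Wed: 10:38–21:52 = 11 h 14 min; less 45 min break → 10 h 29 min
Thu: 09:25–16:56 = 7 h 31 min; less 45 min break → 6 h 46 min
Fri: 05:56–16:22 = 10 h 26 min; less 45 min break → 9 h 41 min
Sat: 06:18–17:23 = 11 h 5 min; less 45 min break → 10 h 20 min
Total worked: 53 h 56 min = 3236 min.
Regular 40 h 0 min = 2400 min at $49.75/h; overtime 13 h 56 min = 836 min at $99.50/h.
Pay = (2400 × $49.75 + 836 × $99.50) ÷ 60 = $3376.37.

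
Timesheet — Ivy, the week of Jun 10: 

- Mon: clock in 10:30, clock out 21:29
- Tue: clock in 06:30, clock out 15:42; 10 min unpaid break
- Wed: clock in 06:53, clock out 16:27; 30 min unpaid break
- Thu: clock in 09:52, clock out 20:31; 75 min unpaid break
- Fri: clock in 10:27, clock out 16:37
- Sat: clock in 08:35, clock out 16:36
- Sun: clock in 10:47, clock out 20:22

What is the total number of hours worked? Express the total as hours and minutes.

Mon: 10:30–21:29 = 10 h 59 min
Tue: 06:30–15:42 = 9 h 12 min; less 10 min break → 9 h 2 min
Wed: 06:53–16:27 = 9 h 34 min; less 30 min break → 9 h 4 min
Thu: 09:52–20:31 = 10 h 39 min; less 75 min break → 9 h 24 min
Fri: 10:27–16:37 = 6 h 10 min
Sat: 08:35–16:36 = 8 h 1 min
Sun: 10:47–20:22 = 9 h 35 min
Total: 10 h 59 min + 9 h 2 min + 9 h 4 min + 9 h 24 min + 6 h 10 min + 8 h 1 min + 9 h 35 min = 62 h 15 min.

62 h 15 min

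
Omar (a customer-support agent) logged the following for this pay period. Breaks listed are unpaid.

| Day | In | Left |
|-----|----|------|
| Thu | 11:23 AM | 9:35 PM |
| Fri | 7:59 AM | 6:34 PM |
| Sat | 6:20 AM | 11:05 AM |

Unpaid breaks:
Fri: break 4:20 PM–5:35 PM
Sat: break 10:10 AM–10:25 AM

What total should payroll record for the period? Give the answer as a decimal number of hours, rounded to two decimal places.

24.03 hours

Thu: 11:23 AM–9:35 PM = 10 h 12 min
Fri: 7:59 AM–6:34 PM = 10 h 35 min; less 75 min break → 9 h 20 min
Sat: 6:20 AM–11:05 AM = 4 h 45 min; less 15 min break → 4 h 30 min
Total: 10 h 12 min + 9 h 20 min + 4 h 30 min = 24 h 2 min.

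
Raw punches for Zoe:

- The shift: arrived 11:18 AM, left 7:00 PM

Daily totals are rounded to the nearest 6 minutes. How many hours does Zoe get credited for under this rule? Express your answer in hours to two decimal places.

The shift: 11:18 AM–7:00 PM = 7 h 42 min → rounds to 7 h 42 min

7.70 hours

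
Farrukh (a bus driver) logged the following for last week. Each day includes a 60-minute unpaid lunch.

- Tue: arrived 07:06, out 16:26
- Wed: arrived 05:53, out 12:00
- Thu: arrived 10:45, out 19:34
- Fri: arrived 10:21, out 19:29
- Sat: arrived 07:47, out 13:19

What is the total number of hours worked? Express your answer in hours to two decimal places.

Tue: 07:06–16:26 = 9 h 20 min; less 60 min break → 8 h 20 min
Wed: 05:53–12:00 = 6 h 7 min; less 60 min break → 5 h 7 min
Thu: 10:45–19:34 = 8 h 49 min; less 60 min break → 7 h 49 min
Fri: 10:21–19:29 = 9 h 8 min; less 60 min break → 8 h 8 min
Sat: 07:47–13:19 = 5 h 32 min; less 60 min break → 4 h 32 min
Total: 8 h 20 min + 5 h 7 min + 7 h 49 min + 8 h 8 min + 4 h 32 min = 33 h 56 min.

33.93 hours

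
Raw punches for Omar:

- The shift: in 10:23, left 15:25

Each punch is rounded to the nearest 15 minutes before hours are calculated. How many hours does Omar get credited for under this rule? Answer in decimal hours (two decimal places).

The shift: in 10:23→10:30, out 15:25→15:30; 5 h 0 min

5.00 hours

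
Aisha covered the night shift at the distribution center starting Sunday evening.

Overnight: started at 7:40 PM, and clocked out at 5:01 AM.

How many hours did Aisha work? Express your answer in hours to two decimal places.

Overnight: 7:40 PM → midnight = 4 h 20 min; midnight → 5:01 AM = 5 h 1 min; span 9 h 21 min

9.35 hours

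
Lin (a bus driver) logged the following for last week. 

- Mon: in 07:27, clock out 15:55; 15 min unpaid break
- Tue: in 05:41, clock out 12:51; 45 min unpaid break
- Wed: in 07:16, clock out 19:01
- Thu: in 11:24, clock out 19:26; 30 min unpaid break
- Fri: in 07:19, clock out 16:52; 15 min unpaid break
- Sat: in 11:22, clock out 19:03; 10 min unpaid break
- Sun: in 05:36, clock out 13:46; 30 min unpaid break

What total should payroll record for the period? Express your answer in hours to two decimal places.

Mon: 07:27–15:55 = 8 h 28 min; less 15 min break → 8 h 13 min
Tue: 05:41–12:51 = 7 h 10 min; less 45 min break → 6 h 25 min
Wed: 07:16–19:01 = 11 h 45 min
Thu: 11:24–19:26 = 8 h 2 min; less 30 min break → 7 h 32 min
Fri: 07:19–16:52 = 9 h 33 min; less 15 min break → 9 h 18 min
Sat: 11:22–19:03 = 7 h 41 min; less 10 min break → 7 h 31 min
Sun: 05:36–13:46 = 8 h 10 min; less 30 min break → 7 h 40 min
Total: 8 h 13 min + 6 h 25 min + 11 h 45 min + 7 h 32 min + 9 h 18 min + 7 h 31 min + 7 h 40 min = 58 h 24 min.

58.40 hours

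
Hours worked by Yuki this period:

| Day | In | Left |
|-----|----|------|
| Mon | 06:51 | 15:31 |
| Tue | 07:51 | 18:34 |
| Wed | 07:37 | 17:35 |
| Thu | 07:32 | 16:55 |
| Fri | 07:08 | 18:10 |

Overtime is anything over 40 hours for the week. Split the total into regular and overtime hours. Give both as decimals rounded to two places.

Regular 40.00 hours, overtime 9.77 hours

Mon: 06:51–15:31 = 8 h 40 min
Tue: 07:51–18:34 = 10 h 43 min
Wed: 07:37–17:35 = 9 h 58 min
Thu: 07:32–16:55 = 9 h 23 min
Fri: 07:08–18:10 = 11 h 2 min
Total worked: 49 h 46 min = 49.77 h.
Threshold 40 h → overtime 9 h 46 min, regular 40 h 0 min.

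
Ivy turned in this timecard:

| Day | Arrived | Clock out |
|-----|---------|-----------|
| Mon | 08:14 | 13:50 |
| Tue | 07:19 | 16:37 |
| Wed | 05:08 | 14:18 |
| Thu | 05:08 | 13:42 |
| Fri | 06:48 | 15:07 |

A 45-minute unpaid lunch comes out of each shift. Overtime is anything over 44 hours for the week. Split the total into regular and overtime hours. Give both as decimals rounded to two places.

Mon: 08:14–13:50 = 5 h 36 min; less 45 min break → 4 h 51 min
Tue: 07:19–16:37 = 9 h 18 min; less 45 min break → 8 h 33 min
Wed: 05:08–14:18 = 9 h 10 min; less 45 min break → 8 h 25 min
Thu: 05:08–13:42 = 8 h 34 min; less 45 min break → 7 h 49 min
Fri: 06:48–15:07 = 8 h 19 min; less 45 min break → 7 h 34 min
Total worked: 37 h 12 min = 37.20 h.
Threshold 44 h → overtime 0 h 0 min, regular 37 h 12 min.

Regular 37.20 hours, overtime 0.00 hours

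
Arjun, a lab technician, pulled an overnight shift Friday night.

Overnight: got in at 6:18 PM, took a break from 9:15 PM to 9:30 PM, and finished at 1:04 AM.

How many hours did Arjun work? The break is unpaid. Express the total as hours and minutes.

6 h 31 min

Overnight: 6:18 PM → midnight = 5 h 42 min; midnight → 1:04 AM = 1 h 4 min; span 6 h 46 min; less 15 min break → 6 h 31 min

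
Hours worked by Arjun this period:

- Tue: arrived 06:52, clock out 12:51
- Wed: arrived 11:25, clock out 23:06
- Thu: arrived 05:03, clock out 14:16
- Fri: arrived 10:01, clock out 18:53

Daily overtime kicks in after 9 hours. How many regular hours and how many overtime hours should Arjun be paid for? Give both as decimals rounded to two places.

Tue: 06:52–12:51 = 5 h 59 min
Wed: 11:25–23:06 = 11 h 41 min
Thu: 05:03–14:16 = 9 h 13 min
Fri: 10:01–18:53 = 8 h 52 min
Tue reg 5 h 59 min / OT 0 h 0 min; Wed reg 9 h 0 min / OT 2 h 41 min; Thu reg 9 h 0 min / OT 0 h 13 min; Fri reg 8 h 52 min / OT 0 h 0 min.
Totals: regular 32 h 51 min, overtime 2 h 54 min.

Regular 32.85 hours, overtime 2.90 hours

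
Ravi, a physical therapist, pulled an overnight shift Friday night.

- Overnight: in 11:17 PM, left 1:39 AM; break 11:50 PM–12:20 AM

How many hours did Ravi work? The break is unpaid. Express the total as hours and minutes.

Overnight: 11:17 PM → midnight = 0 h 43 min; midnight → 1:39 AM = 1 h 39 min; span 2 h 22 min; less 30 min break → 1 h 52 min

1 h 52 min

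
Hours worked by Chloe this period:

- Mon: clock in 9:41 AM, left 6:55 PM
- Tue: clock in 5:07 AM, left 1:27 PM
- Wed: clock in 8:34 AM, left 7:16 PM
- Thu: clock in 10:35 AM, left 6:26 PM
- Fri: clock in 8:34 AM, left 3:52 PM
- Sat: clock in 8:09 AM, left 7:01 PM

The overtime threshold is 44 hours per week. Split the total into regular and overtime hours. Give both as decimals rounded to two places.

Regular 44.00 hours, overtime 10.28 hours

Mon: 9:41 AM–6:55 PM = 9 h 14 min
Tue: 5:07 AM–1:27 PM = 8 h 20 min
Wed: 8:34 AM–7:16 PM = 10 h 42 min
Thu: 10:35 AM–6:26 PM = 7 h 51 min
Fri: 8:34 AM–3:52 PM = 7 h 18 min
Sat: 8:09 AM–7:01 PM = 10 h 52 min
Total worked: 54 h 17 min = 54.28 h.
Threshold 44 h → overtime 10 h 17 min, regular 44 h 0 min.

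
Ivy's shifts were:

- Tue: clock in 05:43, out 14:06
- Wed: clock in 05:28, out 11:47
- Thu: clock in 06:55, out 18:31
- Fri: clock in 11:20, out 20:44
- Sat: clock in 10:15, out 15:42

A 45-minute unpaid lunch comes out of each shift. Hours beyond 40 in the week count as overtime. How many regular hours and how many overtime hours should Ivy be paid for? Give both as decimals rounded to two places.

Regular 37.40 hours, overtime 0.00 hours

Tue: 05:43–14:06 = 8 h 23 min; less 45 min break → 7 h 38 min
Wed: 05:28–11:47 = 6 h 19 min; less 45 min break → 5 h 34 min
Thu: 06:55–18:31 = 11 h 36 min; less 45 min break → 10 h 51 min
Fri: 11:20–20:44 = 9 h 24 min; less 45 min break → 8 h 39 min
Sat: 10:15–15:42 = 5 h 27 min; less 45 min break → 4 h 42 min
Total worked: 37 h 24 min = 37.40 h.
Threshold 40 h → overtime 0 h 0 min, regular 37 h 24 min.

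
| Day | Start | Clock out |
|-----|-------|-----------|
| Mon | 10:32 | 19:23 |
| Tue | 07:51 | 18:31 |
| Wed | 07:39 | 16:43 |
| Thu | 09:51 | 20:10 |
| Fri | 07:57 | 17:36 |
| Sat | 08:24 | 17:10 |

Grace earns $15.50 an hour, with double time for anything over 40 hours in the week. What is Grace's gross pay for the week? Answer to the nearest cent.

$1156.82

Mon: 10:32–19:23 = 8 h 51 min
Tue: 07:51–18:31 = 10 h 40 min
Wed: 07:39–16:43 = 9 h 4 min
Thu: 09:51–20:10 = 10 h 19 min
Fri: 07:57–17:36 = 9 h 39 min
Sat: 08:24–17:10 = 8 h 46 min
Total worked: 57 h 19 min = 3439 min.
Regular 40 h 0 min = 2400 min at $15.50/h; overtime 17 h 19 min = 1039 min at $31.00/h.
Pay = (2400 × $15.50 + 1039 × $31.00) ÷ 60 = $1156.82.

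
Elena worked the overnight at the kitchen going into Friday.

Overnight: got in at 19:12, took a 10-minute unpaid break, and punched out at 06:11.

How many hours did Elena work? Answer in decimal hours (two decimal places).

Overnight: 19:12 → midnight = 4 h 48 min; midnight → 06:11 = 6 h 11 min; span 10 h 59 min; less 10 min break → 10 h 49 min

10.82 hours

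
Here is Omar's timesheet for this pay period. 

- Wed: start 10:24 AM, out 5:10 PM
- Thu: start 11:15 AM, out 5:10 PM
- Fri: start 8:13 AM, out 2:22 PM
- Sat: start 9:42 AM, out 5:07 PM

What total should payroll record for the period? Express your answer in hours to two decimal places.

26.25 hours

Wed: 10:24 AM–5:10 PM = 6 h 46 min
Thu: 11:15 AM–5:10 PM = 5 h 55 min
Fri: 8:13 AM–2:22 PM = 6 h 9 min
Sat: 9:42 AM–5:07 PM = 7 h 25 min
Total: 6 h 46 min + 5 h 55 min + 6 h 9 min + 7 h 25 min = 26 h 15 min.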